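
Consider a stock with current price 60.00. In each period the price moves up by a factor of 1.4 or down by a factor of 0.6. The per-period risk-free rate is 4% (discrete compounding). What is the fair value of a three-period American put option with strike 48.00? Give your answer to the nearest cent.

Risk-neutral probability p = (1 + 0.04 − 0.6)/(1.4 − 0.6) = 0.4400/0.8000 = 0.5500
Terminal stock prices: S_uuu = 164.6, S_uud = 70.56, S_udd = 30.24, S_ddd = 12.96
Terminal payoffs (K − S): max(-116.6, 0) = 0, max(-22.56, 0) = 0, max(17.76, 0) = 17.76, max(35.04, 0) = 35.04
Node uu (S = 117.6): continuation = 1/1.04·[0.5500·0.0000 + 0.4500·0.0000] = 0.0000; exercise value = 0.0000 ≤ continuation, so V_uu = 0.0000
Node ud (S = 50.4): continuation = 1/1.04·[0.5500·0.0000 + 0.4500·17.7600] = 7.6846; exercise value = 0.0000 ≤ continuation, so V_ud = 7.6846
Node dd (S = 21.6): continuation = 1/1.04·[0.5500·17.7600 + 0.4500·35.0400] = 24.5538; exercise value = 26.4000 > continuation, so V_dd = 26.4000 (exercise)
Node u (S = 84): continuation = 1/1.04·[0.5500·0.0000 + 0.4500·7.6846] = 3.3251; exercise value = 0.0000 ≤ continuation, so V_u = 3.3251
Node d (S = 36): continuation = 1/1.04·[0.5500·7.6846 + 0.4500·26.4000] = 15.4871; exercise value = 12.0000 ≤ continuation, so V_d = 15.4871
Node 0 (S = 60): continuation = 1/1.04·[0.5500·3.3251 + 0.4500·15.4871] = 8.4596; exercise value = 0.0000 ≤ continuation, so V_0 = 8.4596

8.46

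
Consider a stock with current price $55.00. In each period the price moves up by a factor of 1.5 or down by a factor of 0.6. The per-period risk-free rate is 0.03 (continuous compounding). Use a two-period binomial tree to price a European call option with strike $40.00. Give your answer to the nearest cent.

Risk-neutral probability p = (e^0.03 − 0.6)/(1.5 − 0.6) = 0.4305/0.9000 = 0.4783
Terminal stock prices: S_uu = 123.8, S_ud = 49.5, S_dd = 19.8
Terminal payoffs (S − K): max(83.75, 0) = 83.75, max(9.5, 0) = 9.5, max(-20.2, 0) = 0
Node u (S = 82.5): V_u = e^(−0.03)·[0.4783·83.7500 + 0.5217·9.5000] = 43.6822
Node d (S = 33): V_d = e^(−0.03)·[0.4783·9.5000 + 0.5217·0.0000] = 4.4094
Node 0 (S = 55): V_0 = e^(−0.03)·[0.4783·43.6822 + 0.5217·4.4094] = 22.5074

$22.51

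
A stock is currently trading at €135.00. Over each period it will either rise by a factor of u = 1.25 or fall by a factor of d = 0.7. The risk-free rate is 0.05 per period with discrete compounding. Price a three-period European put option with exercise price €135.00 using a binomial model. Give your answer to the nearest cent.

Risk-neutral probability p = (1 + 0.05 − 0.7)/(1.25 − 0.7) = 0.3500/0.5500 = 0.6364
Terminal stock prices: S_uuu = 263.7, S_uud = 147.7, S_udd = 82.69, S_ddd = 46.3
Terminal payoffs (K − S): max(-128.7, 0) = 0, max(-12.66, 0) = 0, max(52.31, 0) = 52.31, max(88.7, 0) = 88.7
Node uu (S = 210.9): V_uu = 1/1.05·[0.6364·0.0000 + 0.3636·0.0000] = 0.0000
Node ud (S = 118.1): V_ud = 1/1.05·[0.6364·0.0000 + 0.3636·52.3125] = 18.1169
Node dd (S = 66.15): V_dd = 1/1.05·[0.6364·52.3125 + 0.3636·88.6950] = 62.4214
Node u (S = 168.8): V_u = 1/1.05·[0.6364·0.0000 + 0.3636·18.1169] = 6.2742
Node d (S = 94.5): V_d = 1/1.05·[0.6364·18.1169 + 0.3636·62.4214] = 32.5977
Node 0 (S = 135): V_0 = 1/1.05·[0.6364·6.2742 + 0.3636·32.5977] = 15.0918

€15.09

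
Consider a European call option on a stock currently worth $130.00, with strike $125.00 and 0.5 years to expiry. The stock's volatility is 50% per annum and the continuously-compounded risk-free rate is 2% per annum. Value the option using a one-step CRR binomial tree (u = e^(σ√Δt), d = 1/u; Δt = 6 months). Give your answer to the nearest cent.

CRR parameters: u = e^(σ√Δt) = e^(0.5·√0.5) = 1.4241, d = 1/u = 0.7022
Per-period rate: rΔt = 0.02·0.5 = 0.01, so R = e^0.01 = 1.0101
Risk-neutral probability p = (e^0.01 − 0.7022)/(1.4241 − 0.7022) = 0.3079/0.7219 = 0.4264
Terminal stock prices: S_u = 185.1, S_d = 91.28
Terminal payoffs (S − K): max(60.14, 0) = 60.14, max(-33.72, 0) = 0
Node 0 (S = 130): V_0 = e^(−0.01)·[0.4264·60.1355 + 0.5736·0.0000] = 25.3891

$25.39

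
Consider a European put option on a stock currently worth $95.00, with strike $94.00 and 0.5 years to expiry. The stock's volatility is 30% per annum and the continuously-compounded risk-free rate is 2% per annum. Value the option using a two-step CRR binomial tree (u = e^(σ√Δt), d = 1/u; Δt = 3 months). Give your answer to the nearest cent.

$6.34

CRR parameters: u = e^(σ√Δt) = e^(0.3·√0.25) = 1.1618, d = 1/u = 0.8607
Per-period rate: rΔt = 0.02·0.25 = 0.005, so R = e^0.005 = 1.0050
Risk-neutral probability p = (e^0.005 − 0.8607)/(1.1618 − 0.8607) = 0.1443/0.3011 = 0.4792
Terminal stock prices: S_uu = 128.2, S_ud = 95, S_dd = 70.38
Terminal payoffs (K − S): max(-34.24, 0) = 0, max(-1, 0) = 0, max(23.62, 0) = 23.62
Node u (S = 110.4): V_u = e^(−0.005)·[0.4792·0.0000 + 0.5208·0.0000] = 0.0000
Node d (S = 81.77): V_d = e^(−0.005)·[0.4792·0.0000 + 0.5208·23.6223] = 12.2407
Node 0 (S = 95): V_0 = e^(−0.005)·[0.4792·0.0000 + 0.5208·12.2407] = 6.3430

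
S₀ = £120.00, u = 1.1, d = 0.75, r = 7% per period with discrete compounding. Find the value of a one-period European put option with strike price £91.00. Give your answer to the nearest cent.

£0.08

Risk-neutral probability p = (1 + 0.07 − 0.75)/(1.1 − 0.75) = 0.3200/0.3500 = 0.9143
Terminal stock prices: S_u = 132, S_d = 90
Terminal payoffs (K − S): max(-41, 0) = 0, max(1, 0) = 1
Node 0 (S = 120): V_0 = 1/1.07·[0.9143·0.0000 + 0.0857·1.0000] = 0.0801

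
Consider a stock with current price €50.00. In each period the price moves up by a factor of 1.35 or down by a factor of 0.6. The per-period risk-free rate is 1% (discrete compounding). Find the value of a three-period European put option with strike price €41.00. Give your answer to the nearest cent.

Risk-neutral probability p = (1 + 0.01 − 0.6)/(1.35 − 0.6) = 0.4100/0.7500 = 0.5467
Terminal stock prices: S_uuu = 123, S_uud = 54.68, S_udd = 24.3, S_ddd = 10.8
Terminal payoffs (K − S): max(-82.02, 0) = 0, max(-13.68, 0) = 0, max(16.7, 0) = 16.7, max(30.2, 0) = 30.2
Node uu (S = 91.13): V_uu = 1/1.01·[0.5467·0.0000 + 0.4533·0.0000] = 0.0000
Node ud (S = 40.5): V_ud = 1/1.01·[0.5467·0.0000 + 0.4533·16.7000] = 7.4957
Node dd (S = 18): V_dd = 1/1.01·[0.5467·16.7000 + 0.4533·30.2000] = 22.5941
Node u (S = 67.5): V_u = 1/1.01·[0.5467·0.0000 + 0.4533·7.4957] = 3.3644
Node d (S = 30): V_d = 1/1.01·[0.5467·7.4957 + 0.4533·22.5941] = 14.1983
Node 0 (S = 50): V_0 = 1/1.01·[0.5467·3.3644 + 0.4533·14.1983] = 8.1938

€8.19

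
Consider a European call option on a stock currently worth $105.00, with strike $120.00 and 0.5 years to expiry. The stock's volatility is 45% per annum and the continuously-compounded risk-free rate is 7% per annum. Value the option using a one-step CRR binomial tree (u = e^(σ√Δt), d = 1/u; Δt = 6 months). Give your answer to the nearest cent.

$11.19

CRR parameters: u = e^(σ√Δt) = e^(0.45·√0.5) = 1.3746, d = 1/u = 0.7275
Per-period rate: rΔt = 0.07·0.5 = 0.035, so R = e^0.035 = 1.0356
Risk-neutral probability p = (e^0.035 − 0.7275)/(1.3746 − 0.7275) = 0.3082/0.6472 = 0.4762
Terminal stock prices: S_u = 144.3, S_d = 76.38
Terminal payoffs (S − K): max(24.34, 0) = 24.34, max(-43.62, 0) = 0
Node 0 (S = 105): V_0 = e^(−0.035)·[0.4762·24.3381 + 0.5238·0.0000] = 11.1901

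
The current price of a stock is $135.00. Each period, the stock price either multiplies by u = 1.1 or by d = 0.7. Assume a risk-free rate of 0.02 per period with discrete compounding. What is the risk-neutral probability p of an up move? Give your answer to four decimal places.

Risk-neutral probability p = (1 + 0.02 − 0.7)/(1.1 − 0.7) = 0.3200/0.4000 = 0.8000

p = 0.8000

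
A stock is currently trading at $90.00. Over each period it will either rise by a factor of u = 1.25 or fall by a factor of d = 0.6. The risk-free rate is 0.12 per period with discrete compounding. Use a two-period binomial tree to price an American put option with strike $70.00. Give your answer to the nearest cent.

$3.18

Risk-neutral probability p = (1 + 0.12 − 0.6)/(1.25 − 0.6) = 0.5200/0.6500 = 0.8000
Terminal stock prices: S_uu = 140.6, S_ud = 67.5, S_dd = 32.4
Terminal payoffs (K − S): max(-70.62, 0) = 0, max(2.5, 0) = 2.5, max(37.6, 0) = 37.6
Node u (S = 112.5): continuation = 1/1.12·[0.8000·0.0000 + 0.2000·2.5000] = 0.4464; exercise value = 0.0000 ≤ continuation, so V_u = 0.4464
Node d (S = 54): continuation = 1/1.12·[0.8000·2.5000 + 0.2000·37.6000] = 8.5000; exercise value = 16.0000 > continuation, so V_d = 16.0000 (exercise)
Node 0 (S = 90): continuation = 1/1.12·[0.8000·0.4464 + 0.2000·16.0000] = 3.1760; exercise value = 0.0000 ≤ continuation, so V_0 = 3.1760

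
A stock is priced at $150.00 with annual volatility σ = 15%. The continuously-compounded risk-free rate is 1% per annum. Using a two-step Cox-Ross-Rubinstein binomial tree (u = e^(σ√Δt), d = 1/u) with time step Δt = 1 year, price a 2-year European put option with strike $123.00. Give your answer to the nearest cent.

CRR parameters: u = e^(σ√Δt) = e^(0.15·√1) = 1.1618, d = 1/u = 0.8607
Per-period rate: rΔt = 0.01·1 = 0.01, so R = e^0.01 = 1.0101
Risk-neutral probability p = (e^0.01 − 0.8607)/(1.1618 − 0.8607) = 0.1493/0.3011 = 0.4959
Terminal stock prices: S_uu = 202.5, S_ud = 150, S_dd = 111.1
Terminal payoffs (K − S): max(-79.48, 0) = 0, max(-27, 0) = 0, max(11.88, 0) = 11.88
Node u (S = 174.3): V_u = e^(−0.01)·[0.4959·0.0000 + 0.5041·0.0000] = 0.0000
Node d (S = 129.1): V_d = e^(−0.01)·[0.4959·0.0000 + 0.5041·11.8773] = 5.9272
Node 0 (S = 150): V_0 = e^(−0.01)·[0.4959·0.0000 + 0.5041·5.9272] = 2.9579

$2.96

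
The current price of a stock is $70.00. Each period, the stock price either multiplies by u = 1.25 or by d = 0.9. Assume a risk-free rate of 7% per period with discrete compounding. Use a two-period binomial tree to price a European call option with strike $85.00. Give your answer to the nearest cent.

$5.02

Risk-neutral probability p = (1 + 0.07 − 0.9)/(1.25 − 0.9) = 0.1700/0.3500 = 0.4857
Terminal stock prices: S_uu = 109.4, S_ud = 78.75, S_dd = 56.7
Terminal payoffs (S − K): max(24.38, 0) = 24.38, max(-6.25, 0) = 0, max(-28.3, 0) = 0
Node u (S = 87.5): V_u = 1/1.07·[0.4857·24.3750 + 0.5143·0.0000] = 11.0648
Node d (S = 63): V_d = 1/1.07·[0.4857·0.0000 + 0.5143·0.0000] = 0.0000
Node 0 (S = 70): V_0 = 1/1.07·[0.4857·11.0648 + 0.5143·0.0000] = 5.0227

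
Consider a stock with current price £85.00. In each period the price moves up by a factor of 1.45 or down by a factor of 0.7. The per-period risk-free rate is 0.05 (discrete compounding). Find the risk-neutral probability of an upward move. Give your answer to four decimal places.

Risk-neutral probability p = (1 + 0.05 − 0.7)/(1.45 − 0.7) = 0.3500/0.7500 = 0.4667

p = 0.4667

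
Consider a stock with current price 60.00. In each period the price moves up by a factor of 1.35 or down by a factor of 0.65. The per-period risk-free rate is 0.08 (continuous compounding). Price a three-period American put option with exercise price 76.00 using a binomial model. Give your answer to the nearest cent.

18.27

Risk-neutral probability p = (e^0.08 − 0.65)/(1.35 − 0.65) = 0.4333/0.7000 = 0.6190
Terminal stock prices: S_uuu = 147.6, S_uud = 71.08, S_udd = 34.22, S_ddd = 16.48
Terminal payoffs (K − S): max(-71.62, 0) = 0, max(4.922, 0) = 4.922, max(41.78, 0) = 41.78, max(59.52, 0) = 59.52
Node uu (S = 109.4): continuation = e^(−0.08)·[0.6190·0.0000 + 0.3810·4.9225] = 1.7314; exercise value = 0.0000 ≤ continuation, so V_uu = 1.7314
Node ud (S = 52.65): continuation = e^(−0.08)·[0.6190·4.9225 + 0.3810·41.7775] = 17.5068; exercise value = 23.3500 > continuation, so V_ud = 23.3500 (exercise)
Node dd (S = 25.35): continuation = e^(−0.08)·[0.6190·41.7775 + 0.3810·59.5225] = 44.8068; exercise value = 50.6500 > continuation, so V_dd = 50.6500 (exercise)
Node u (S = 81): continuation = e^(−0.08)·[0.6190·1.7314 + 0.3810·23.3500] = 9.2021; exercise value = 0.0000 ≤ continuation, so V_u = 9.2021
Node d (S = 39): continuation = e^(−0.08)·[0.6190·23.3500 + 0.3810·50.6500] = 31.1568; exercise value = 37.0000 > continuation, so V_d = 37.0000 (exercise)
Node 0 (S = 60): continuation = e^(−0.08)·[0.6190·9.2021 + 0.3810·37.0000] = 18.2718; exercise value = 16.0000 ≤ continuation, so V_0 = 18.2718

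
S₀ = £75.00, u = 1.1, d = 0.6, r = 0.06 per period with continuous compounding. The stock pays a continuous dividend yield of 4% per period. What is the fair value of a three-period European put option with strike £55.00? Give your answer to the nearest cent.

£1.64

Per-period risk-free factor R = e^0.06 = 1.0618; dividend-adjusted growth = e^(0.06−0.04) = 1.0202.
Risk-neutral probability p = (1.0202 − 0.6)/(1.1 − 0.6) = 0.4202/0.5000 = 0.8404
Terminal stock prices: S_uuu = 99.83, S_uud = 54.45, S_udd = 29.7, S_ddd = 16.2
Terminal payoffs (K − S): max(-44.83, 0) = 0, max(0.55, 0) = 0.55, max(25.3, 0) = 25.3, max(38.8, 0) = 38.8
Node uu (S = 90.75): V_uu = e^(−0.06)·[0.8404·0.0000 + 0.1596·0.5500] = 0.0827
Node ud (S = 49.5): V_ud = e^(−0.06)·[0.8404·0.5500 + 0.1596·25.3000] = 4.2380
Node dd (S = 27): V_dd = e^(−0.06)·[0.8404·25.3000 + 0.1596·38.8000] = 25.8557
Node u (S = 82.5): V_u = e^(−0.06)·[0.8404·0.0827 + 0.1596·4.2380] = 0.7024
Node d (S = 45): V_d = e^(−0.06)·[0.8404·4.2380 + 0.1596·25.8557] = 7.2404
Node 0 (S = 75): V_0 = e^(−0.06)·[0.8404·0.7024 + 0.1596·7.2404] = 1.6442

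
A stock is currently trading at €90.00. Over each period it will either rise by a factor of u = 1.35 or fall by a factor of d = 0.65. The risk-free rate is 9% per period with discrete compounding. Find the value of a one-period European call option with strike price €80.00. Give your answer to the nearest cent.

Risk-neutral probability p = (1 + 0.09 − 0.65)/(1.35 − 0.65) = 0.4400/0.7000 = 0.6286
Terminal stock prices: S_u = 121.5, S_d = 58.5
Terminal payoffs (S − K): max(41.5, 0) = 41.5, max(-21.5, 0) = 0
Node 0 (S = 90): V_0 = 1/1.09·[0.6286·41.5000 + 0.3714·0.0000] = 23.9318

€23.93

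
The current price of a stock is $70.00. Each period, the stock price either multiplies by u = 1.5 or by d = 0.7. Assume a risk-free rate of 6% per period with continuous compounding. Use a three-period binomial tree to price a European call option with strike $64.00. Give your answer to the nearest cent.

$26.30

Risk-neutral probability p = (e^0.06 − 0.7)/(1.5 − 0.7) = 0.3618/0.8000 = 0.4523
Terminal stock prices: S_uuu = 236.2, S_uud = 110.2, S_udd = 51.45, S_ddd = 24.01
Terminal payoffs (S − K): max(172.2, 0) = 172.2, max(46.25, 0) = 46.25, max(-12.55, 0) = 0, max(-39.99, 0) = 0
Node uu (S = 157.5): V_uu = e^(−0.06)·[0.4523·172.2500 + 0.5477·46.2500] = 97.2271
Node ud (S = 73.5): V_ud = e^(−0.06)·[0.4523·46.2500 + 0.5477·0.0000] = 19.7005
Node dd (S = 34.3): V_dd = e^(−0.06)·[0.4523·0.0000 + 0.5477·0.0000] = 0.0000
Node u (S = 105): V_u = e^(−0.06)·[0.4523·97.2271 + 0.5477·19.7005] = 51.5761
Node d (S = 49): V_d = e^(−0.06)·[0.4523·19.7005 + 0.5477·0.0000] = 8.3915
Node 0 (S = 70): V_0 = e^(−0.06)·[0.4523·51.5761 + 0.5477·8.3915] = 26.2976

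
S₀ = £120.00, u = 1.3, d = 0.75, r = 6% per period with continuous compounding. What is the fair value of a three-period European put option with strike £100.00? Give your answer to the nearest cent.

£6.61

Risk-neutral probability p = (e^0.06 − 0.75)/(1.3 − 0.75) = 0.3118/0.5500 = 0.5670
Terminal stock prices: S_uuu = 263.6, S_uud = 152.1, S_udd = 87.75, S_ddd = 50.62
Terminal payoffs (K − S): max(-163.6, 0) = 0, max(-52.1, 0) = 0, max(12.25, 0) = 12.25, max(49.38, 0) = 49.38
Node uu (S = 202.8): V_uu = e^(−0.06)·[0.5670·0.0000 + 0.4330·0.0000] = 0.0000
Node ud (S = 117): V_ud = e^(−0.06)·[0.5670·0.0000 + 0.4330·12.2500] = 4.9956
Node dd (S = 67.5): V_dd = e^(−0.06)·[0.5670·12.2500 + 0.4330·49.3750] = 26.6765
Node u (S = 156): V_u = e^(−0.06)·[0.5670·0.0000 + 0.4330·4.9956] = 2.0373
Node d (S = 90): V_d = e^(−0.06)·[0.5670·4.9956 + 0.4330·26.6765] = 13.5463
Node 0 (S = 120): V_0 = e^(−0.06)·[0.5670·2.0373 + 0.4330·13.5463] = 6.6121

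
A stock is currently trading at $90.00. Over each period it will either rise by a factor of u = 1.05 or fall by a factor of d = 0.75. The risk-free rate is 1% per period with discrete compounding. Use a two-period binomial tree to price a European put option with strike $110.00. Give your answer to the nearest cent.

$17.83

Risk-neutral probability p = (1 + 0.01 − 0.75)/(1.05 − 0.75) = 0.2600/0.3000 = 0.8667
Terminal stock prices: S_uu = 99.23, S_ud = 70.88, S_dd = 50.62
Terminal payoffs (K − S): max(10.77, 0) = 10.77, max(39.12, 0) = 39.12, max(59.38, 0) = 59.38
Node u (S = 94.5): V_u = 1/1.01·[0.8667·10.7750 + 0.1333·39.1250] = 14.4109
Node d (S = 67.5): V_d = 1/1.01·[0.8667·39.1250 + 0.1333·59.3750] = 41.4109
Node 0 (S = 90): V_0 = 1/1.01·[0.8667·14.4109 + 0.1333·41.4109] = 17.8326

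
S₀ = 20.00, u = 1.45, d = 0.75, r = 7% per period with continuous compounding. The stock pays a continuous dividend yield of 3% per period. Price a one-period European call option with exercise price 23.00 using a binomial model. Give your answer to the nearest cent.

2.32

Per-period risk-free factor R = e^0.07 = 1.0725; dividend-adjusted growth = e^(0.07−0.03) = 1.0408.
Risk-neutral probability p = (1.0408 − 0.75)/(1.45 − 0.75) = 0.2908/0.7000 = 0.4154
Terminal stock prices: S_u = 29, S_d = 15
Terminal payoffs (S − K): max(6, 0) = 6, max(-8, 0) = 0
Node 0 (S = 20): V_0 = e^(−0.07)·[0.4154·6.0000 + 0.5846·0.0000] = 2.3241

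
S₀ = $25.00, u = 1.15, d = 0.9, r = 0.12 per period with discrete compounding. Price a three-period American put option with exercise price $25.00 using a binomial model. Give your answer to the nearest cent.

Risk-neutral probability p = (1 + 0.12 − 0.9)/(1.15 − 0.9) = 0.2200/0.2500 = 0.8800
Terminal stock prices: S_uuu = 38.02, S_uud = 29.76, S_udd = 23.29, S_ddd = 18.23
Terminal payoffs (K − S): max(-13.02, 0) = 0, max(-4.756, 0) = 0, max(1.713, 0) = 1.713, max(6.775, 0) = 6.775
Node uu (S = 33.06): continuation = 1/1.12·[0.8800·0.0000 + 0.1200·0.0000] = 0.0000; exercise value = 0.0000 ≤ continuation, so V_uu = 0.0000
Node ud (S = 25.87): continuation = 1/1.12·[0.8800·0.0000 + 0.1200·1.7125] = 0.1835; exercise value = 0.0000 ≤ continuation, so V_ud = 0.1835
Node dd (S = 20.25): continuation = 1/1.12·[0.8800·1.7125 + 0.1200·6.7750] = 2.0714; exercise value = 4.7500 > continuation, so V_dd = 4.7500 (exercise)
Node u (S = 28.75): continuation = 1/1.12·[0.8800·0.0000 + 0.1200·0.1835] = 0.0197; exercise value = 0.0000 ≤ continuation, so V_u = 0.0197
Node d (S = 22.5): continuation = 1/1.12·[0.8800·0.1835 + 0.1200·4.7500] = 0.6531; exercise value = 2.5000 > continuation, so V_d = 2.5000 (exercise)
Node 0 (S = 25): continuation = 1/1.12·[0.8800·0.0197 + 0.1200·2.5000] = 0.2833; exercise value = 0.0000 ≤ continuation, so V_0 = 0.2833

$0.28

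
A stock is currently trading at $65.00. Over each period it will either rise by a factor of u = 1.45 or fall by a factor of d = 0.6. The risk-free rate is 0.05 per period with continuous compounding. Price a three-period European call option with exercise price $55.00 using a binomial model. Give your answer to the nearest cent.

$27.66

Risk-neutral probability p = (e^0.05 − 0.6)/(1.45 − 0.6) = 0.4513/0.8500 = 0.5309
Terminal stock prices: S_uuu = 198.2, S_uud = 82, S_udd = 33.93, S_ddd = 14.04
Terminal payoffs (S − K): max(143.2, 0) = 143.2, max(27, 0) = 27, max(-21.07, 0) = 0, max(-40.96, 0) = 0
Node uu (S = 136.7): V_uu = e^(−0.05)·[0.5309·143.1606 + 0.4691·26.9975] = 84.3449
Node ud (S = 56.55): V_ud = e^(−0.05)·[0.5309·26.9975 + 0.4691·0.0000] = 13.6341
Node dd (S = 23.4): V_dd = e^(−0.05)·[0.5309·0.0000 + 0.4691·0.0000] = 0.0000
Node u (S = 94.25): V_u = e^(−0.05)·[0.5309·84.3449 + 0.4691·13.6341] = 48.6791
Node d (S = 39): V_d = e^(−0.05)·[0.5309·13.6341 + 0.4691·0.0000] = 6.8854
Node 0 (S = 65): V_0 = e^(−0.05)·[0.5309·48.6791 + 0.4691·6.8854] = 27.6561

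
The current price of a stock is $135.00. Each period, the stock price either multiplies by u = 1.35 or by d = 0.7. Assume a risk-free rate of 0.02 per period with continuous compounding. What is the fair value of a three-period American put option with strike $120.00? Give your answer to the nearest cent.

Risk-neutral probability p = (e^0.02 − 0.7)/(1.35 − 0.7) = 0.3202/0.6500 = 0.4926
Terminal stock prices: S_uuu = 332.2, S_uud = 172.2, S_udd = 89.3, S_ddd = 46.3
Terminal payoffs (K − S): max(-212.2, 0) = 0, max(-52.23, 0) = 0, max(30.7, 0) = 30.7, max(73.7, 0) = 73.7
Node uu (S = 246): continuation = e^(−0.02)·[0.4926·0.0000 + 0.5074·0.0000] = 0.0000; exercise value = 0.0000 ≤ continuation, so V_uu = 0.0000
Node ud (S = 127.6): continuation = e^(−0.02)·[0.4926·0.0000 + 0.5074·30.6975] = 15.2670; exercise value = 0.0000 ≤ continuation, so V_ud = 15.2670
Node dd (S = 66.15): continuation = e^(−0.02)·[0.4926·30.6975 + 0.5074·73.6950] = 51.4738; exercise value = 53.8500 > continuation, so V_dd = 53.8500 (exercise)
Node u (S = 182.2): continuation = e^(−0.02)·[0.4926·0.0000 + 0.5074·15.2670] = 7.5928; exercise value = 0.0000 ≤ continuation, so V_u = 7.5928
Node d (S = 94.5): continuation = e^(−0.02)·[0.4926·15.2670 + 0.5074·53.8500] = 34.1534; exercise value = 25.5000 ≤ continuation, so V_d = 34.1534
Node 0 (S = 135): continuation = e^(−0.02)·[0.4926·7.5928 + 0.5074·34.1534] = 20.6520; exercise value = 0.0000 ≤ continuation, so V_0 = 20.6520

$20.65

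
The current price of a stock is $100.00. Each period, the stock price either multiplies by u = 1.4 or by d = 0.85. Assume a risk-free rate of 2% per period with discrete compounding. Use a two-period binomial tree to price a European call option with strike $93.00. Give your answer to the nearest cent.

Risk-neutral probability p = (1 + 0.02 − 0.85)/(1.4 − 0.85) = 0.1700/0.5500 = 0.3091
Terminal stock prices: S_uu = 196, S_ud = 119, S_dd = 72.25
Terminal payoffs (S − K): max(103, 0) = 103, max(26, 0) = 26, max(-20.75, 0) = 0
Node u (S = 140): V_u = 1/1.02·[0.3091·103.0000 + 0.6909·26.0000] = 48.8235
Node d (S = 85): V_d = 1/1.02·[0.3091·26.0000 + 0.6909·0.0000] = 7.8788
Node 0 (S = 100): V_0 = 1/1.02·[0.3091·48.8235 + 0.6909·7.8788] = 20.1318

$20.13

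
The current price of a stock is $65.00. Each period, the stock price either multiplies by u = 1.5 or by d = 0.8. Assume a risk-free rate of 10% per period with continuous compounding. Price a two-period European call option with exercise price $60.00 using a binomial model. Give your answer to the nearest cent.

$20.67

Risk-neutral probability p = (e^0.1 − 0.8)/(1.5 − 0.8) = 0.3052/0.7000 = 0.4360
Terminal stock prices: S_uu = 146.2, S_ud = 78, S_dd = 41.6
Terminal payoffs (S − K): max(86.25, 0) = 86.25, max(18, 0) = 18, max(-18.4, 0) = 0
Node u (S = 97.5): V_u = e^(−0.1)·[0.4360·86.2500 + 0.5640·18.0000] = 43.2098
Node d (S = 52): V_d = e^(−0.1)·[0.4360·18.0000 + 0.5640·0.0000] = 7.1005
Node 0 (S = 65): V_0 = e^(−0.1)·[0.4360·43.2098 + 0.5640·7.1005] = 20.6689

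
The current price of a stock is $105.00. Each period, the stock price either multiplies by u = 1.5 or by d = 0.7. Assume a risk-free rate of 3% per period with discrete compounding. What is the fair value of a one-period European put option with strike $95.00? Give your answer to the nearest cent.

$12.26

Risk-neutral probability p = (1 + 0.03 − 0.7)/(1.5 − 0.7) = 0.3300/0.8000 = 0.4125
Terminal stock prices: S_u = 157.5, S_d = 73.5
Terminal payoffs (K − S): max(-62.5, 0) = 0, max(21.5, 0) = 21.5
Node 0 (S = 105): V_0 = 1/1.03·[0.4125·0.0000 + 0.5875·21.5000] = 12.2633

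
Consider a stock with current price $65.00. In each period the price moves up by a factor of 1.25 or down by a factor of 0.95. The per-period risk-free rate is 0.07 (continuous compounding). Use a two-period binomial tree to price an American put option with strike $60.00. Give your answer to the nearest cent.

Risk-neutral probability p = (e^0.07 − 0.95)/(1.25 − 0.95) = 0.1225/0.3000 = 0.4084
Terminal stock prices: S_uu = 101.6, S_ud = 77.19, S_dd = 58.66
Terminal payoffs (K − S): max(-41.56, 0) = 0, max(-17.19, 0) = 0, max(1.337, 0) = 1.337
Node u (S = 81.25): continuation = e^(−0.07)·[0.4084·0.0000 + 0.5916·0.0000] = 0.0000; exercise value = 0.0000 ≤ continuation, so V_u = 0.0000
Node d (S = 61.75): continuation = e^(−0.07)·[0.4084·0.0000 + 0.5916·1.3375] = 0.7378; exercise value = 0.0000 ≤ continuation, so V_d = 0.7378
Node 0 (S = 65): continuation = e^(−0.07)·[0.4084·0.0000 + 0.5916·0.7378] = 0.4070; exercise value = 0.0000 ≤ continuation, so V_0 = 0.4070

$0.41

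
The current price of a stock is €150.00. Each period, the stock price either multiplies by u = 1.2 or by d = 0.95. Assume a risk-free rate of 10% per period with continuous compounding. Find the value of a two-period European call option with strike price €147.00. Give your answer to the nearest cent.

€31.02

Risk-neutral probability p = (e^0.1 − 0.95)/(1.2 − 0.95) = 0.1552/0.2500 = 0.6207
Terminal stock prices: S_uu = 216, S_ud = 171, S_dd = 135.4
Terminal payoffs (S − K): max(69, 0) = 69, max(24, 0) = 24, max(-11.62, 0) = 0
Node u (S = 180): V_u = e^(−0.1)·[0.6207·69.0000 + 0.3793·24.0000] = 46.9889
Node d (S = 142.5): V_d = e^(−0.1)·[0.6207·24.0000 + 0.3793·0.0000] = 13.4788
Node 0 (S = 150): V_0 = e^(−0.1)·[0.6207·46.9889 + 0.3793·13.4788] = 31.0160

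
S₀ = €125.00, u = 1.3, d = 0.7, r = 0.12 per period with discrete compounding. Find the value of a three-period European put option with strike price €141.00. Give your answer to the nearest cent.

€10.14

Risk-neutral probability p = (1 + 0.12 − 0.7)/(1.3 − 0.7) = 0.4200/0.6000 = 0.7000
Terminal stock prices: S_uuu = 274.6, S_uud = 147.9, S_udd = 79.62, S_ddd = 42.87
Terminal payoffs (K − S): max(-133.6, 0) = 0, max(-6.875, 0) = 0, max(61.38, 0) = 61.38, max(98.12, 0) = 98.12
Node uu (S = 211.3): V_uu = 1/1.12·[0.7000·0.0000 + 0.3000·0.0000] = 0.0000
Node ud (S = 113.7): V_ud = 1/1.12·[0.7000·0.0000 + 0.3000·61.3750] = 16.4397
Node dd (S = 61.25): V_dd = 1/1.12·[0.7000·61.3750 + 0.3000·98.1250] = 64.6429
Node u (S = 162.5): V_u = 1/1.12·[0.7000·0.0000 + 0.3000·16.4397] = 4.4035
Node d (S = 87.5): V_d = 1/1.12·[0.7000·16.4397 + 0.3000·64.6429] = 27.5899
Node 0 (S = 125): V_0 = 1/1.12·[0.7000·4.4035 + 0.3000·27.5899] = 10.1423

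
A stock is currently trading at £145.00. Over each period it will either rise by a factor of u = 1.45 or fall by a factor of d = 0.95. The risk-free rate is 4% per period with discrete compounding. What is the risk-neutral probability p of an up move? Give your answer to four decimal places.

p = 0.1800

Risk-neutral probability p = (1 + 0.04 − 0.95)/(1.45 − 0.95) = 0.0900/0.5000 = 0.1800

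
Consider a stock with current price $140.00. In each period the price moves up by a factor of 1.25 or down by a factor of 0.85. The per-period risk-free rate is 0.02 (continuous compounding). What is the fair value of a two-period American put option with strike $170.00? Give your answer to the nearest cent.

Risk-neutral probability p = (e^0.02 − 0.85)/(1.25 − 0.85) = 0.1702/0.4000 = 0.4255
Terminal stock prices: S_uu = 218.8, S_ud = 148.8, S_dd = 101.1
Terminal payoffs (K − S): max(-48.75, 0) = 0, max(21.25, 0) = 21.25, max(68.85, 0) = 68.85
Node u (S = 175): continuation = e^(−0.02)·[0.4255·0.0000 + 0.5745·21.2500] = 11.9663; exercise value = 0.0000 ≤ continuation, so V_u = 11.9663
Node d (S = 119): continuation = e^(−0.02)·[0.4255·21.2500 + 0.5745·68.8500] = 47.6338; exercise value = 51.0000 > continuation, so V_d = 51.0000 (exercise)
Node 0 (S = 140): continuation = e^(−0.02)·[0.4255·11.9663 + 0.5745·51.0000] = 33.7100; exercise value = 30.0000 ≤ continuation, so V_0 = 33.7100

$33.71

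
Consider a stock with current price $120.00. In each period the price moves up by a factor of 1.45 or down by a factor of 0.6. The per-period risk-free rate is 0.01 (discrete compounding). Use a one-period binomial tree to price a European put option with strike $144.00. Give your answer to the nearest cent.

Risk-neutral probability p = (1 + 0.01 − 0.6)/(1.45 − 0.6) = 0.4100/0.8500 = 0.4824
Terminal stock prices: S_u = 174, S_d = 72
Terminal payoffs (K − S): max(-30, 0) = 0, max(72, 0) = 72
Node 0 (S = 120): V_0 = 1/1.01·[0.4824·0.0000 + 0.5176·72.0000] = 36.9016

$36.90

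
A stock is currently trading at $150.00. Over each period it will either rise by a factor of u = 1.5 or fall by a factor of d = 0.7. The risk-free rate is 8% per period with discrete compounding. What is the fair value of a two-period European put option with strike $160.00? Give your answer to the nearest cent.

$21.51

Risk-neutral probability p = (1 + 0.08 − 0.7)/(1.5 − 0.7) = 0.3800/0.8000 = 0.4750
Terminal stock prices: S_uu = 337.5, S_ud = 157.5, S_dd = 73.5
Terminal payoffs (K − S): max(-177.5, 0) = 0, max(2.5, 0) = 2.5, max(86.5, 0) = 86.5
Node u (S = 225): V_u = 1/1.08·[0.4750·0.0000 + 0.5250·2.5000] = 1.2153
Node d (S = 105): V_d = 1/1.08·[0.4750·2.5000 + 0.5250·86.5000] = 43.1481
Node 0 (S = 150): V_0 = 1/1.08·[0.4750·1.2153 + 0.5250·43.1481] = 21.5093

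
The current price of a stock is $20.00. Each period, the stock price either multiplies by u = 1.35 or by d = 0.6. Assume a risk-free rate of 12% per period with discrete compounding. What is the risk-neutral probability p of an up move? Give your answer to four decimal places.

p = 0.6933

Risk-neutral probability p = (1 + 0.12 − 0.6)/(1.35 − 0.6) = 0.5200/0.7500 = 0.6933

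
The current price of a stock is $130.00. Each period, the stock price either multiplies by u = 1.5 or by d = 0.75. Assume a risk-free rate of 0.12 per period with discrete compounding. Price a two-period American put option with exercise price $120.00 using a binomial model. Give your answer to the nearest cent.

$10.18

Risk-neutral probability p = (1 + 0.12 − 0.75)/(1.5 − 0.75) = 0.3700/0.7500 = 0.4933
Terminal stock prices: S_uu = 292.5, S_ud = 146.2, S_dd = 73.12
Terminal payoffs (K − S): max(-172.5, 0) = 0, max(-26.25, 0) = 0, max(46.88, 0) = 46.88
Node u (S = 195): continuation = 1/1.12·[0.4933·0.0000 + 0.5067·0.0000] = 0.0000; exercise value = 0.0000 ≤ continuation, so V_u = 0.0000
Node d (S = 97.5): continuation = 1/1.12·[0.4933·0.0000 + 0.5067·46.8750] = 21.2054; exercise value = 22.5000 > continuation, so V_d = 22.5000 (exercise)
Node 0 (S = 130): continuation = 1/1.12·[0.4933·0.0000 + 0.5067·22.5000] = 10.1786; exercise value = 0.0000 ≤ continuation, so V_0 = 10.1786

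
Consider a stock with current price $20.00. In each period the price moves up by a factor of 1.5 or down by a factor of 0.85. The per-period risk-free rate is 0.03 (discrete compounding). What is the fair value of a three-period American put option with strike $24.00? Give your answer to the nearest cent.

Risk-neutral probability p = (1 + 0.03 − 0.85)/(1.5 − 0.85) = 0.1800/0.6500 = 0.2769
Terminal stock prices: S_uuu = 67.5, S_uud = 38.25, S_udd = 21.67, S_ddd = 12.28
Terminal payoffs (K − S): max(-43.5, 0) = 0, max(-14.25, 0) = 0, max(2.325, 0) = 2.325, max(11.72, 0) = 11.72
Node uu (S = 45): continuation = 1/1.03·[0.2769·0.0000 + 0.7231·0.0000] = 0.0000; exercise value = 0.0000 ≤ continuation, so V_uu = 0.0000
Node ud (S = 25.5): continuation = 1/1.03·[0.2769·0.0000 + 0.7231·2.3250] = 1.6322; exercise value = 0.0000 ≤ continuation, so V_ud = 1.6322
Node dd (S = 14.45): continuation = 1/1.03·[0.2769·2.3250 + 0.7231·11.7175] = 8.8510; exercise value = 9.5500 > continuation, so V_dd = 9.5500 (exercise)
Node u (S = 30): continuation = 1/1.03·[0.2769·0.0000 + 0.7231·1.6322] = 1.1458; exercise value = 0.0000 ≤ continuation, so V_u = 1.1458
Node d (S = 17): continuation = 1/1.03·[0.2769·1.6322 + 0.7231·9.5500] = 7.1431; exercise value = 7.0000 ≤ continuation, so V_d = 7.1431
Node 0 (S = 20): continuation = 1/1.03·[0.2769·1.1458 + 0.7231·7.1431] = 5.3226; exercise value = 4.0000 ≤ continuation, so V_0 = 5.3226

$5.32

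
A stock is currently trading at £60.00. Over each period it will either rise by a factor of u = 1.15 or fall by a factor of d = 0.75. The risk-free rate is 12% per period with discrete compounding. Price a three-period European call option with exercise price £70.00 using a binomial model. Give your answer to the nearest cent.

Risk-neutral probability p = (1 + 0.12 − 0.75)/(1.15 − 0.75) = 0.3700/0.4000 = 0.9250
Terminal stock prices: S_uuu = 91.25, S_uud = 59.51, S_udd = 38.81, S_ddd = 25.31
Terminal payoffs (S − K): max(21.25, 0) = 21.25, max(-10.49, 0) = 0, max(-31.19, 0) = 0, max(-44.69, 0) = 0
Node uu (S = 79.35): V_uu = 1/1.12·[0.9250·21.2525 + 0.0750·0.0000] = 17.5523
Node ud (S = 51.75): V_ud = 1/1.12·[0.9250·0.0000 + 0.0750·0.0000] = 0.0000
Node dd (S = 33.75): V_dd = 1/1.12·[0.9250·0.0000 + 0.0750·0.0000] = 0.0000
Node u (S = 69): V_u = 1/1.12·[0.9250·17.5523 + 0.0750·0.0000] = 14.4963
Node d (S = 45): V_d = 1/1.12·[0.9250·0.0000 + 0.0750·0.0000] = 0.0000
Node 0 (S = 60): V_0 = 1/1.12·[0.9250·14.4963 + 0.0750·0.0000] = 11.9724

£11.97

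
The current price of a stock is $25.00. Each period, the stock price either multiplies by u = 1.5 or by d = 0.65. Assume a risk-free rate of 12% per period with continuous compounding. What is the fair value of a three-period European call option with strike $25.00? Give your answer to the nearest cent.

$10.69

Risk-neutral probability p = (e^0.12 − 0.65)/(1.5 − 0.65) = 0.4775/0.8500 = 0.5618
Terminal stock prices: S_uuu = 84.38, S_uud = 36.56, S_udd = 15.84, S_ddd = 6.866
Terminal payoffs (S − K): max(59.38, 0) = 59.38, max(11.56, 0) = 11.56, max(-9.156, 0) = 0, max(-18.13, 0) = 0
Node uu (S = 56.25): V_uu = e^(−0.12)·[0.5618·59.3750 + 0.4382·11.5625] = 34.0770
Node ud (S = 24.38): V_ud = e^(−0.12)·[0.5618·11.5625 + 0.4382·0.0000] = 5.7609
Node dd (S = 10.56): V_dd = e^(−0.12)·[0.5618·0.0000 + 0.4382·0.0000] = 0.0000
Node u (S = 37.5): V_u = e^(−0.12)·[0.5618·34.0770 + 0.4382·5.7609] = 19.2176
Node d (S = 16.25): V_d = e^(−0.12)·[0.5618·5.7609 + 0.4382·0.0000] = 2.8703
Node 0 (S = 25): V_0 = e^(−0.12)·[0.5618·19.2176 + 0.4382·2.8703] = 10.6905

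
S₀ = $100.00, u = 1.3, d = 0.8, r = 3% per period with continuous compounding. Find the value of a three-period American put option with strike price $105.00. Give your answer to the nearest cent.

$16.56

Risk-neutral probability p = (e^0.03 − 0.8)/(1.3 − 0.8) = 0.2305/0.5000 = 0.4609
Terminal stock prices: S_uuu = 219.7, S_uud = 135.2, S_udd = 83.2, S_ddd = 51.2
Terminal payoffs (K − S): max(-114.7, 0) = 0, max(-30.2, 0) = 0, max(21.8, 0) = 21.8, max(53.8, 0) = 53.8
Node uu (S = 169): continuation = e^(−0.03)·[0.4609·0.0000 + 0.5391·0.0000] = 0.0000; exercise value = 0.0000 ≤ continuation, so V_uu = 0.0000
Node ud (S = 104): continuation = e^(−0.03)·[0.4609·0.0000 + 0.5391·21.8000] = 11.4049; exercise value = 1.0000 ≤ continuation, so V_ud = 11.4049
Node dd (S = 64): continuation = e^(−0.03)·[0.4609·21.8000 + 0.5391·53.8000] = 37.8968; exercise value = 41.0000 > continuation, so V_dd = 41.0000 (exercise)
Node u (S = 130): continuation = e^(−0.03)·[0.4609·0.0000 + 0.5391·11.4049] = 5.9665; exercise value = 0.0000 ≤ continuation, so V_u = 5.9665
Node d (S = 80): continuation = e^(−0.03)·[0.4609·11.4049 + 0.5391·41.0000] = 26.5507; exercise value = 25.0000 ≤ continuation, so V_d = 26.5507
Node 0 (S = 100): continuation = e^(−0.03)·[0.4609·5.9665 + 0.5391·26.5507] = 16.5590; exercise value = 5.0000 ≤ continuation, so V_0 = 16.5590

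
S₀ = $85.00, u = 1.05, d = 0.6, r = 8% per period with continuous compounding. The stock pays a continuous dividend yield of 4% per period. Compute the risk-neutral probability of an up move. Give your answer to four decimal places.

p = 0.9796

Per-period risk-free factor R = e^0.08 = 1.0833; dividend-adjusted growth = e^(0.08−0.04) = 1.0408.
Risk-neutral probability p = (1.0408 − 0.6)/(1.05 − 0.6) = 0.4408/0.4500 = 0.9796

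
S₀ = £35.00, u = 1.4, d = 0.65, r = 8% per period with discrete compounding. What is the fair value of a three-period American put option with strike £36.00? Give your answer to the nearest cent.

£6.50

Risk-neutral probability p = (1 + 0.08 − 0.65)/(1.4 − 0.65) = 0.4300/0.7500 = 0.5733
Terminal stock prices: S_uuu = 96.04, S_uud = 44.59, S_udd = 20.7, S_ddd = 9.612
Terminal payoffs (K − S): max(-60.04, 0) = 0, max(-8.59, 0) = 0, max(15.3, 0) = 15.3, max(26.39, 0) = 26.39
Node uu (S = 68.6): continuation = 1/1.08·[0.5733·0.0000 + 0.4267·0.0000] = 0.0000; exercise value = 0.0000 ≤ continuation, so V_uu = 0.0000
Node ud (S = 31.85): continuation = 1/1.08·[0.5733·0.0000 + 0.4267·15.2975] = 6.0435; exercise value = 4.1500 ≤ continuation, so V_ud = 6.0435
Node dd (S = 14.79): continuation = 1/1.08·[0.5733·15.2975 + 0.4267·26.3881] = 18.5458; exercise value = 21.2125 > continuation, so V_dd = 21.2125 (exercise)
Node u (S = 49): continuation = 1/1.08·[0.5733·0.0000 + 0.4267·6.0435] = 2.3875; exercise value = 0.0000 ≤ continuation, so V_u = 2.3875
Node d (S = 22.75): continuation = 1/1.08·[0.5733·6.0435 + 0.4267·21.2125] = 11.5885; exercise value = 13.2500 > continuation, so V_d = 13.2500 (exercise)
Node 0 (S = 35): continuation = 1/1.08·[0.5733·2.3875 + 0.4267·13.2500] = 6.5020; exercise value = 1.0000 ≤ continuation, so V_0 = 6.5020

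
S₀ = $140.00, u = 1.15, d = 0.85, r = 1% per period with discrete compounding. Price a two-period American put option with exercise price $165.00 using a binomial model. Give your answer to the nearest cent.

$28.12

Risk-neutral probability p = (1 + 0.01 − 0.85)/(1.15 − 0.85) = 0.1600/0.3000 = 0.5333
Terminal stock prices: S_uu = 185.1, S_ud = 136.8, S_dd = 101.1
Terminal payoffs (K − S): max(-20.15, 0) = 0, max(28.15, 0) = 28.15, max(63.85, 0) = 63.85
Node u (S = 161): continuation = 1/1.01·[0.5333·0.0000 + 0.4667·28.1500] = 13.0066; exercise value = 4.0000 ≤ continuation, so V_u = 13.0066
Node d (S = 119): continuation = 1/1.01·[0.5333·28.1500 + 0.4667·63.8500] = 44.3663; exercise value = 46.0000 > continuation, so V_d = 46.0000 (exercise)
Node 0 (S = 140): continuation = 1/1.01·[0.5333·13.0066 + 0.4667·46.0000] = 28.1223; exercise value = 25.0000 ≤ continuation, so V_0 = 28.1223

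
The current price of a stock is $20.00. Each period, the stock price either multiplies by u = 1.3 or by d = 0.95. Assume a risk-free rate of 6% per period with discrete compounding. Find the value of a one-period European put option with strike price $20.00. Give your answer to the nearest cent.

Risk-neutral probability p = (1 + 0.06 − 0.95)/(1.3 − 0.95) = 0.1100/0.3500 = 0.3143
Terminal stock prices: S_u = 26, S_d = 19
Terminal payoffs (K − S): max(-6, 0) = 0, max(1, 0) = 1
Node 0 (S = 20): V_0 = 1/1.06·[0.3143·0.0000 + 0.6857·1.0000] = 0.6469

$0.65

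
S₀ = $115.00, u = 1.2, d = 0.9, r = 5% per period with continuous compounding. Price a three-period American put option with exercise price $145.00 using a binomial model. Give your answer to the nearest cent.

Risk-neutral probability p = (e^0.05 − 0.9)/(1.2 − 0.9) = 0.1513/0.3000 = 0.5042
Terminal stock prices: S_uuu = 198.7, S_uud = 149, S_udd = 111.8, S_ddd = 83.84
Terminal payoffs (K − S): max(-53.72, 0) = 0, max(-4.04, 0) = 0, max(33.22, 0) = 33.22, max(61.16, 0) = 61.16
Node uu (S = 165.6): continuation = e^(−0.05)·[0.5042·0.0000 + 0.4958·0.0000] = 0.0000; exercise value = 0.0000 ≤ continuation, so V_uu = 0.0000
Node ud (S = 124.2): continuation = e^(−0.05)·[0.5042·0.0000 + 0.4958·33.2200] = 15.6660; exercise value = 20.8000 > continuation, so V_ud = 20.8000 (exercise)
Node dd (S = 93.15): continuation = e^(−0.05)·[0.5042·33.2200 + 0.4958·61.1650] = 44.7783; exercise value = 51.8500 > continuation, so V_dd = 51.8500 (exercise)
Node u (S = 138): continuation = e^(−0.05)·[0.5042·0.0000 + 0.4958·20.8000] = 9.8090; exercise value = 7.0000 ≤ continuation, so V_u = 9.8090
Node d (S = 103.5): continuation = e^(−0.05)·[0.5042·20.8000 + 0.4958·51.8500] = 34.4283; exercise value = 41.5000 > continuation, so V_d = 41.5000 (exercise)
Node 0 (S = 115): continuation = e^(−0.05)·[0.5042·9.8090 + 0.4958·41.5000] = 24.2756; exercise value = 30.0000 > continuation, so V_0 = 30.0000 (exercise)

$30.00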